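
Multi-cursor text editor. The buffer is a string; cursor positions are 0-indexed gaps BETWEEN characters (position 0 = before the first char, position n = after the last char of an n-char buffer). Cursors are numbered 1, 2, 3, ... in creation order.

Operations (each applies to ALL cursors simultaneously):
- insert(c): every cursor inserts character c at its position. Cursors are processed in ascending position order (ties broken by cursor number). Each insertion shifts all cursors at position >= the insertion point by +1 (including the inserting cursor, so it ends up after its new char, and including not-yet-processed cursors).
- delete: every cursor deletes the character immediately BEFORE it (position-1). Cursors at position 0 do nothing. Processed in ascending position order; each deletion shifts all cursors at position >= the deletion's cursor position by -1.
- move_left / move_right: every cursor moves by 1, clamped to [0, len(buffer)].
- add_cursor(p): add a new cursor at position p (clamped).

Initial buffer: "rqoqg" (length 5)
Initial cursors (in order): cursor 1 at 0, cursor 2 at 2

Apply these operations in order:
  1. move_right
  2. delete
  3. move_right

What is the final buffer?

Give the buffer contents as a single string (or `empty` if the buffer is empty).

Answer: qqg

Derivation:
After op 1 (move_right): buffer="rqoqg" (len 5), cursors c1@1 c2@3, authorship .....
After op 2 (delete): buffer="qqg" (len 3), cursors c1@0 c2@1, authorship ...
After op 3 (move_right): buffer="qqg" (len 3), cursors c1@1 c2@2, authorship ...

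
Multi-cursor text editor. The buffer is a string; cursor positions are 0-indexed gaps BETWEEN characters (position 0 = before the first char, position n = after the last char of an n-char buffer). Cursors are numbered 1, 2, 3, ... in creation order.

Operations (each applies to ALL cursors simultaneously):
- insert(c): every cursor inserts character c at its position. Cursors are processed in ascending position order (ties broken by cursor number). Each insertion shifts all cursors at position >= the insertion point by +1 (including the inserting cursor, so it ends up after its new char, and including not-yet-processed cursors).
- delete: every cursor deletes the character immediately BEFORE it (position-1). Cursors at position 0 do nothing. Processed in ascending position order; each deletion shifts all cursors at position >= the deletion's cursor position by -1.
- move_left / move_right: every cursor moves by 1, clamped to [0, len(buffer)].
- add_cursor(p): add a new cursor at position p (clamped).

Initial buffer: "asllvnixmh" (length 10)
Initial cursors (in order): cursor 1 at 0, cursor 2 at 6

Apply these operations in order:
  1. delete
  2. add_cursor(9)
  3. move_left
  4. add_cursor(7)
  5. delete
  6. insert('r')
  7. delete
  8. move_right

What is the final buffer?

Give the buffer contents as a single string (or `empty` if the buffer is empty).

After op 1 (delete): buffer="asllvixmh" (len 9), cursors c1@0 c2@5, authorship .........
After op 2 (add_cursor(9)): buffer="asllvixmh" (len 9), cursors c1@0 c2@5 c3@9, authorship .........
After op 3 (move_left): buffer="asllvixmh" (len 9), cursors c1@0 c2@4 c3@8, authorship .........
After op 4 (add_cursor(7)): buffer="asllvixmh" (len 9), cursors c1@0 c2@4 c4@7 c3@8, authorship .........
After op 5 (delete): buffer="aslvih" (len 6), cursors c1@0 c2@3 c3@5 c4@5, authorship ......
After op 6 (insert('r')): buffer="raslrvirrh" (len 10), cursors c1@1 c2@5 c3@9 c4@9, authorship 1...2..34.
After op 7 (delete): buffer="aslvih" (len 6), cursors c1@0 c2@3 c3@5 c4@5, authorship ......
After op 8 (move_right): buffer="aslvih" (len 6), cursors c1@1 c2@4 c3@6 c4@6, authorship ......

Answer: aslvih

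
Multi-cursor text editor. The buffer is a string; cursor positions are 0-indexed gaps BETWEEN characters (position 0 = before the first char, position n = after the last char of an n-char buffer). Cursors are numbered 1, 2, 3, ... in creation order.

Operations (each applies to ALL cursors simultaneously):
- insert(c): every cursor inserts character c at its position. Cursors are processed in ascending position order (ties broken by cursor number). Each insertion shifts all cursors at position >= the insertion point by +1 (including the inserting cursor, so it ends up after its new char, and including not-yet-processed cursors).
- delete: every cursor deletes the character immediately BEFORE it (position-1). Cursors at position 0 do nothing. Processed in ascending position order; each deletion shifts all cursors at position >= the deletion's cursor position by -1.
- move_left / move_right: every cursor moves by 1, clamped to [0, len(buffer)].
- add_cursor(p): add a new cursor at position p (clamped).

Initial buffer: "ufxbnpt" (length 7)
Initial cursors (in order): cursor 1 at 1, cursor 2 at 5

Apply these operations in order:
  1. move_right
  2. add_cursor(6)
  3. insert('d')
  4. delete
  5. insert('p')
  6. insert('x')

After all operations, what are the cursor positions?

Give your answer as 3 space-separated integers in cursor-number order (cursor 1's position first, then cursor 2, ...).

After op 1 (move_right): buffer="ufxbnpt" (len 7), cursors c1@2 c2@6, authorship .......
After op 2 (add_cursor(6)): buffer="ufxbnpt" (len 7), cursors c1@2 c2@6 c3@6, authorship .......
After op 3 (insert('d')): buffer="ufdxbnpddt" (len 10), cursors c1@3 c2@9 c3@9, authorship ..1....23.
After op 4 (delete): buffer="ufxbnpt" (len 7), cursors c1@2 c2@6 c3@6, authorship .......
After op 5 (insert('p')): buffer="ufpxbnpppt" (len 10), cursors c1@3 c2@9 c3@9, authorship ..1....23.
After op 6 (insert('x')): buffer="ufpxxbnpppxxt" (len 13), cursors c1@4 c2@12 c3@12, authorship ..11....2323.

Answer: 4 12 12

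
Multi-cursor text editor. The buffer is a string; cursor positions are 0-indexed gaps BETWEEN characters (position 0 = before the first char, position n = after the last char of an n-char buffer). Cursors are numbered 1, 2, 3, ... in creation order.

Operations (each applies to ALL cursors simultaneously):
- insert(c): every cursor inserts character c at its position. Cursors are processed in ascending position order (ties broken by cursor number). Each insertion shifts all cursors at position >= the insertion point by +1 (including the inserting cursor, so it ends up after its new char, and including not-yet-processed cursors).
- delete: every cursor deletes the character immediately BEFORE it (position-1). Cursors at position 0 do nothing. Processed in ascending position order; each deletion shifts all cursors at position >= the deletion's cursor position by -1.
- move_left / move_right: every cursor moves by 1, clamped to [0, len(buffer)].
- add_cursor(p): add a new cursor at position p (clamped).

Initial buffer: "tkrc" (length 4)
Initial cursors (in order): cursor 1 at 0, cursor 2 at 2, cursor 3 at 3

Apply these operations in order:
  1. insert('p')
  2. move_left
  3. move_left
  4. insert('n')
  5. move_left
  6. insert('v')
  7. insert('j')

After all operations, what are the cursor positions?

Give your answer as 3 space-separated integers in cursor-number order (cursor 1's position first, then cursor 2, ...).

After op 1 (insert('p')): buffer="ptkprpc" (len 7), cursors c1@1 c2@4 c3@6, authorship 1..2.3.
After op 2 (move_left): buffer="ptkprpc" (len 7), cursors c1@0 c2@3 c3@5, authorship 1..2.3.
After op 3 (move_left): buffer="ptkprpc" (len 7), cursors c1@0 c2@2 c3@4, authorship 1..2.3.
After op 4 (insert('n')): buffer="nptnkpnrpc" (len 10), cursors c1@1 c2@4 c3@7, authorship 11.2.23.3.
After op 5 (move_left): buffer="nptnkpnrpc" (len 10), cursors c1@0 c2@3 c3@6, authorship 11.2.23.3.
After op 6 (insert('v')): buffer="vnptvnkpvnrpc" (len 13), cursors c1@1 c2@5 c3@9, authorship 111.22.233.3.
After op 7 (insert('j')): buffer="vjnptvjnkpvjnrpc" (len 16), cursors c1@2 c2@7 c3@12, authorship 1111.222.2333.3.

Answer: 2 7 12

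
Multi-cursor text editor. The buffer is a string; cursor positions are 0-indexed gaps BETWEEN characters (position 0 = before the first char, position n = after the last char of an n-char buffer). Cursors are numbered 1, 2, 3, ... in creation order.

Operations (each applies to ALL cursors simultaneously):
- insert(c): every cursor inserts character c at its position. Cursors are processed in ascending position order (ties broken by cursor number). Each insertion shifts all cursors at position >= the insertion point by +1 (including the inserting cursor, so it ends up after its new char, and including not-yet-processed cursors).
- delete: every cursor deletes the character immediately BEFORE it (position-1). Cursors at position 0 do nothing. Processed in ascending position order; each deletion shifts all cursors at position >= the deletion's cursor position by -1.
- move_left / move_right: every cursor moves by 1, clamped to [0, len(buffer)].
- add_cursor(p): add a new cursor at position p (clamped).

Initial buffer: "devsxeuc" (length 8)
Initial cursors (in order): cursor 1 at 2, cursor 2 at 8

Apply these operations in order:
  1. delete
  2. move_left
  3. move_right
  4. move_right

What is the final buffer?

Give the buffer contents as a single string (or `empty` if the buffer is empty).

After op 1 (delete): buffer="dvsxeu" (len 6), cursors c1@1 c2@6, authorship ......
After op 2 (move_left): buffer="dvsxeu" (len 6), cursors c1@0 c2@5, authorship ......
After op 3 (move_right): buffer="dvsxeu" (len 6), cursors c1@1 c2@6, authorship ......
After op 4 (move_right): buffer="dvsxeu" (len 6), cursors c1@2 c2@6, authorship ......

Answer: dvsxeu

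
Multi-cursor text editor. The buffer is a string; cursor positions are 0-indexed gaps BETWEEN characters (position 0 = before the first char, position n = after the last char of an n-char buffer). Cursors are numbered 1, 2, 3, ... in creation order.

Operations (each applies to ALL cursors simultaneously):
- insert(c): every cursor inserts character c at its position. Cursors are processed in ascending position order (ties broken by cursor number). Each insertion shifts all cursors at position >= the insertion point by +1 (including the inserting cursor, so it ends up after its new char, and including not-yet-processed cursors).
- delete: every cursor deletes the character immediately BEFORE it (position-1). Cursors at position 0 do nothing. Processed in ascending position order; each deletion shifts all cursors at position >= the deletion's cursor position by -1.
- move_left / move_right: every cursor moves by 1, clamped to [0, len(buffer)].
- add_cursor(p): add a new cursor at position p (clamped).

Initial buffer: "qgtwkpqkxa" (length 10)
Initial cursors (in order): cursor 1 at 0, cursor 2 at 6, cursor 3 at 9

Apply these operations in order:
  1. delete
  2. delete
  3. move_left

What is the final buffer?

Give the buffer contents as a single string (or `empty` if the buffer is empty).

After op 1 (delete): buffer="qgtwkqka" (len 8), cursors c1@0 c2@5 c3@7, authorship ........
After op 2 (delete): buffer="qgtwqa" (len 6), cursors c1@0 c2@4 c3@5, authorship ......
After op 3 (move_left): buffer="qgtwqa" (len 6), cursors c1@0 c2@3 c3@4, authorship ......

Answer: qgtwqa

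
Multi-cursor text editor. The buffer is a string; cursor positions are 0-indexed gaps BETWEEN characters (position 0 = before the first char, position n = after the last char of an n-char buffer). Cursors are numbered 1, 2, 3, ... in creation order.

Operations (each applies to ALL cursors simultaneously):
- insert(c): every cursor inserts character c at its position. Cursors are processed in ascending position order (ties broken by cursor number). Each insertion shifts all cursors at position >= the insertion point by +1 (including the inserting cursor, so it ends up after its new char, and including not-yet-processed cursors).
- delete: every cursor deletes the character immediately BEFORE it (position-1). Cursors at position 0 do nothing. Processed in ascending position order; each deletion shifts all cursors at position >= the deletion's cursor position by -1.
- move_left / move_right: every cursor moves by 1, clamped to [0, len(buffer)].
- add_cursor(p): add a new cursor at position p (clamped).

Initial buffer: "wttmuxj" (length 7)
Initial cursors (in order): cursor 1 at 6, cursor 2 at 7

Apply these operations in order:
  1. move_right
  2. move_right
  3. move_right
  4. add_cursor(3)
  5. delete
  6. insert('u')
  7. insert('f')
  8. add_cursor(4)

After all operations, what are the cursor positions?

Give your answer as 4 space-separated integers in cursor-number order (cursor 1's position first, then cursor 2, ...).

After op 1 (move_right): buffer="wttmuxj" (len 7), cursors c1@7 c2@7, authorship .......
After op 2 (move_right): buffer="wttmuxj" (len 7), cursors c1@7 c2@7, authorship .......
After op 3 (move_right): buffer="wttmuxj" (len 7), cursors c1@7 c2@7, authorship .......
After op 4 (add_cursor(3)): buffer="wttmuxj" (len 7), cursors c3@3 c1@7 c2@7, authorship .......
After op 5 (delete): buffer="wtmu" (len 4), cursors c3@2 c1@4 c2@4, authorship ....
After op 6 (insert('u')): buffer="wtumuuu" (len 7), cursors c3@3 c1@7 c2@7, authorship ..3..12
After op 7 (insert('f')): buffer="wtufmuuuff" (len 10), cursors c3@4 c1@10 c2@10, authorship ..33..1212
After op 8 (add_cursor(4)): buffer="wtufmuuuff" (len 10), cursors c3@4 c4@4 c1@10 c2@10, authorship ..33..1212

Answer: 10 10 4 4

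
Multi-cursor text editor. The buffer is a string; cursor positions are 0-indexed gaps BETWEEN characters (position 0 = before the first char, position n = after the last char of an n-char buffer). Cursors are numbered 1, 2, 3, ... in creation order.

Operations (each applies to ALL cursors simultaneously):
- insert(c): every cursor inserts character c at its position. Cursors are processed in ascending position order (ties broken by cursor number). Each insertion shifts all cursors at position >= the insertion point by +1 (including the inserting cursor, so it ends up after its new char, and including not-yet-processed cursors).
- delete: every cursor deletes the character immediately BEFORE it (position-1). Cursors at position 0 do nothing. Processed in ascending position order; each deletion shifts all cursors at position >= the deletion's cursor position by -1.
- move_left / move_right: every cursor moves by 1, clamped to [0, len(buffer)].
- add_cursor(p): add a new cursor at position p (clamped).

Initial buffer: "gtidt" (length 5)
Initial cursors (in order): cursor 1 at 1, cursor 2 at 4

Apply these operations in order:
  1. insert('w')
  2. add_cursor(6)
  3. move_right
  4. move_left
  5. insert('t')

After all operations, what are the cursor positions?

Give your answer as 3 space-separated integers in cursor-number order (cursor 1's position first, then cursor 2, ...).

Answer: 3 9 9

Derivation:
After op 1 (insert('w')): buffer="gwtidwt" (len 7), cursors c1@2 c2@6, authorship .1...2.
After op 2 (add_cursor(6)): buffer="gwtidwt" (len 7), cursors c1@2 c2@6 c3@6, authorship .1...2.
After op 3 (move_right): buffer="gwtidwt" (len 7), cursors c1@3 c2@7 c3@7, authorship .1...2.
After op 4 (move_left): buffer="gwtidwt" (len 7), cursors c1@2 c2@6 c3@6, authorship .1...2.
After op 5 (insert('t')): buffer="gwttidwttt" (len 10), cursors c1@3 c2@9 c3@9, authorship .11...223.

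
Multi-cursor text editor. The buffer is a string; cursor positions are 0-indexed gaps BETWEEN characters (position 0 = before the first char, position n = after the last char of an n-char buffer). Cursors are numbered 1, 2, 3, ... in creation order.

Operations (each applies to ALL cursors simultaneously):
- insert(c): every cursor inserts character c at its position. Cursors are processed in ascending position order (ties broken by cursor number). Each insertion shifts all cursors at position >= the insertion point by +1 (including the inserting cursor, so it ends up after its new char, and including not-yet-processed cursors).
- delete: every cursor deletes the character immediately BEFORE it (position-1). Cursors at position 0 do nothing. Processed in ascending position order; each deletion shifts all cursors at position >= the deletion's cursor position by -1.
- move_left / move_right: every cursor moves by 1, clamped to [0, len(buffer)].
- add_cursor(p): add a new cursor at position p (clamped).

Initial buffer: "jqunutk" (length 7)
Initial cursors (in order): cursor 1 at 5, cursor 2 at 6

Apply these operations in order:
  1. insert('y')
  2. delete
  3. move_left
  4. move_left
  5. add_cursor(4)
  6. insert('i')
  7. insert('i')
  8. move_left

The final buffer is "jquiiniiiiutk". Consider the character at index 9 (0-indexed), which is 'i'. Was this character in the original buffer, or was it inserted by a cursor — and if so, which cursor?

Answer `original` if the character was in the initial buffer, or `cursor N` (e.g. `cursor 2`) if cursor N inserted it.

Answer: cursor 3

Derivation:
After op 1 (insert('y')): buffer="jqunuytyk" (len 9), cursors c1@6 c2@8, authorship .....1.2.
After op 2 (delete): buffer="jqunutk" (len 7), cursors c1@5 c2@6, authorship .......
After op 3 (move_left): buffer="jqunutk" (len 7), cursors c1@4 c2@5, authorship .......
After op 4 (move_left): buffer="jqunutk" (len 7), cursors c1@3 c2@4, authorship .......
After op 5 (add_cursor(4)): buffer="jqunutk" (len 7), cursors c1@3 c2@4 c3@4, authorship .......
After op 6 (insert('i')): buffer="jquiniiutk" (len 10), cursors c1@4 c2@7 c3@7, authorship ...1.23...
After op 7 (insert('i')): buffer="jquiiniiiiutk" (len 13), cursors c1@5 c2@10 c3@10, authorship ...11.2323...
After op 8 (move_left): buffer="jquiiniiiiutk" (len 13), cursors c1@4 c2@9 c3@9, authorship ...11.2323...
Authorship (.=original, N=cursor N): . . . 1 1 . 2 3 2 3 . . .
Index 9: author = 3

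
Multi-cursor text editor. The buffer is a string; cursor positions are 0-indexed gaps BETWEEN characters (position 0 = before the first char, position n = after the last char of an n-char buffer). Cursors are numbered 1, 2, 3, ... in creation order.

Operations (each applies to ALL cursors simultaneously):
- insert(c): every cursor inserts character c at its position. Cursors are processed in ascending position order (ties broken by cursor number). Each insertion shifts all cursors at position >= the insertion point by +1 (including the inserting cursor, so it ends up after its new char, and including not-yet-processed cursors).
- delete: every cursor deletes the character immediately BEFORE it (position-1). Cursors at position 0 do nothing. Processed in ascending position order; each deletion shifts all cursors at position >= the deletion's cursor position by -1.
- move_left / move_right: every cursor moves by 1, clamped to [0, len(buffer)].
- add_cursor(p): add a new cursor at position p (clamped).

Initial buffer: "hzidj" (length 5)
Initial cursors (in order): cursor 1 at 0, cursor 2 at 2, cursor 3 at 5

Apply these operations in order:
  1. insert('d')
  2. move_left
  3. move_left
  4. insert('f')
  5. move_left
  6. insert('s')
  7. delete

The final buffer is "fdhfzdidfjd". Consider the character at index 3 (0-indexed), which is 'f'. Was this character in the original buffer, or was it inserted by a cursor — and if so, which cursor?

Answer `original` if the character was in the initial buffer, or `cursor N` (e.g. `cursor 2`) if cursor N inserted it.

After op 1 (insert('d')): buffer="dhzdidjd" (len 8), cursors c1@1 c2@4 c3@8, authorship 1..2...3
After op 2 (move_left): buffer="dhzdidjd" (len 8), cursors c1@0 c2@3 c3@7, authorship 1..2...3
After op 3 (move_left): buffer="dhzdidjd" (len 8), cursors c1@0 c2@2 c3@6, authorship 1..2...3
After op 4 (insert('f')): buffer="fdhfzdidfjd" (len 11), cursors c1@1 c2@4 c3@9, authorship 11.2.2..3.3
After op 5 (move_left): buffer="fdhfzdidfjd" (len 11), cursors c1@0 c2@3 c3@8, authorship 11.2.2..3.3
After op 6 (insert('s')): buffer="sfdhsfzdidsfjd" (len 14), cursors c1@1 c2@5 c3@11, authorship 111.22.2..33.3
After op 7 (delete): buffer="fdhfzdidfjd" (len 11), cursors c1@0 c2@3 c3@8, authorship 11.2.2..3.3
Authorship (.=original, N=cursor N): 1 1 . 2 . 2 . . 3 . 3
Index 3: author = 2

Answer: cursor 2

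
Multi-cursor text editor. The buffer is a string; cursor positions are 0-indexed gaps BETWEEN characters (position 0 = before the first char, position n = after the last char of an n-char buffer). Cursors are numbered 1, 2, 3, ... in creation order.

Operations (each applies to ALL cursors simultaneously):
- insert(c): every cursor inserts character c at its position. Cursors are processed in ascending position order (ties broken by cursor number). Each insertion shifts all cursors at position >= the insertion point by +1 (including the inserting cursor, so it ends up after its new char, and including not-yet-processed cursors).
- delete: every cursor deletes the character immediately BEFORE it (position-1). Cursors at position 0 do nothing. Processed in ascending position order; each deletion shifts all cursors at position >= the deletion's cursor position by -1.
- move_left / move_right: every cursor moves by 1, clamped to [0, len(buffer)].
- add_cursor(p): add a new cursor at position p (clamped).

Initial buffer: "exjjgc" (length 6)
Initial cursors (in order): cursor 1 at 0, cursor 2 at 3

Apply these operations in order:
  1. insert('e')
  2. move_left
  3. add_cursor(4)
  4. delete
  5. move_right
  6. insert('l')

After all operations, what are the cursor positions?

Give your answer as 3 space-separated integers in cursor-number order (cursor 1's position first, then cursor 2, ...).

Answer: 2 6 6

Derivation:
After op 1 (insert('e')): buffer="eexjejgc" (len 8), cursors c1@1 c2@5, authorship 1...2...
After op 2 (move_left): buffer="eexjejgc" (len 8), cursors c1@0 c2@4, authorship 1...2...
After op 3 (add_cursor(4)): buffer="eexjejgc" (len 8), cursors c1@0 c2@4 c3@4, authorship 1...2...
After op 4 (delete): buffer="eeejgc" (len 6), cursors c1@0 c2@2 c3@2, authorship 1.2...
After op 5 (move_right): buffer="eeejgc" (len 6), cursors c1@1 c2@3 c3@3, authorship 1.2...
After op 6 (insert('l')): buffer="eleelljgc" (len 9), cursors c1@2 c2@6 c3@6, authorship 11.223...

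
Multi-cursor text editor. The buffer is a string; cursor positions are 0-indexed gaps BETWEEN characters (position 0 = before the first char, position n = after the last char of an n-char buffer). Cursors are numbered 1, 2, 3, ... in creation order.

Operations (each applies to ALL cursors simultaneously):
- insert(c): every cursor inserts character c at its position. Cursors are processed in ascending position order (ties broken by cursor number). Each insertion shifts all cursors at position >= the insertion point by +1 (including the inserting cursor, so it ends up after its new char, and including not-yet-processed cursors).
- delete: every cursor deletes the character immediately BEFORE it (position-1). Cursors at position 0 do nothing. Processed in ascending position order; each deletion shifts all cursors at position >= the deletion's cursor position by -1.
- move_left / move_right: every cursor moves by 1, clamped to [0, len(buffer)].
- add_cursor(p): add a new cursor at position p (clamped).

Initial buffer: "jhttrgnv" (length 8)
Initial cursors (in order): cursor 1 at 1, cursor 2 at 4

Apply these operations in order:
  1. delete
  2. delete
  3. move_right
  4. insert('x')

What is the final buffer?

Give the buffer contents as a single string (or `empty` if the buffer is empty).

Answer: hxrxgnv

Derivation:
After op 1 (delete): buffer="htrgnv" (len 6), cursors c1@0 c2@2, authorship ......
After op 2 (delete): buffer="hrgnv" (len 5), cursors c1@0 c2@1, authorship .....
After op 3 (move_right): buffer="hrgnv" (len 5), cursors c1@1 c2@2, authorship .....
After op 4 (insert('x')): buffer="hxrxgnv" (len 7), cursors c1@2 c2@4, authorship .1.2...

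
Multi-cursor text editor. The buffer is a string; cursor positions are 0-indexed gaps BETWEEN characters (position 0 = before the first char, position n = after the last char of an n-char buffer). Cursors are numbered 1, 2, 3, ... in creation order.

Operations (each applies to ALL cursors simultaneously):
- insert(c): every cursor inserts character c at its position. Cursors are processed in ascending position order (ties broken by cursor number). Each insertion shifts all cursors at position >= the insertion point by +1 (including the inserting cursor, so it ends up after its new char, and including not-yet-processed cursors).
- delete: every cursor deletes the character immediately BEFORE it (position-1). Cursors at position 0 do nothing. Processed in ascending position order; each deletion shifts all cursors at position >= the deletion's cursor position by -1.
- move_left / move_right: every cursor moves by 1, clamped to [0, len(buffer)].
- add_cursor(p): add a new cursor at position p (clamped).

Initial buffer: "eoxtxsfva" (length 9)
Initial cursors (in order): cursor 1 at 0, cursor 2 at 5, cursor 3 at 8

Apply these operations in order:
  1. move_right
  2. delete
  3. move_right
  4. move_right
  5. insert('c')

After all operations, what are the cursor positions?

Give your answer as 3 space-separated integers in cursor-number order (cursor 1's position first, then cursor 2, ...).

After op 1 (move_right): buffer="eoxtxsfva" (len 9), cursors c1@1 c2@6 c3@9, authorship .........
After op 2 (delete): buffer="oxtxfv" (len 6), cursors c1@0 c2@4 c3@6, authorship ......
After op 3 (move_right): buffer="oxtxfv" (len 6), cursors c1@1 c2@5 c3@6, authorship ......
After op 4 (move_right): buffer="oxtxfv" (len 6), cursors c1@2 c2@6 c3@6, authorship ......
After op 5 (insert('c')): buffer="oxctxfvcc" (len 9), cursors c1@3 c2@9 c3@9, authorship ..1....23

Answer: 3 9 9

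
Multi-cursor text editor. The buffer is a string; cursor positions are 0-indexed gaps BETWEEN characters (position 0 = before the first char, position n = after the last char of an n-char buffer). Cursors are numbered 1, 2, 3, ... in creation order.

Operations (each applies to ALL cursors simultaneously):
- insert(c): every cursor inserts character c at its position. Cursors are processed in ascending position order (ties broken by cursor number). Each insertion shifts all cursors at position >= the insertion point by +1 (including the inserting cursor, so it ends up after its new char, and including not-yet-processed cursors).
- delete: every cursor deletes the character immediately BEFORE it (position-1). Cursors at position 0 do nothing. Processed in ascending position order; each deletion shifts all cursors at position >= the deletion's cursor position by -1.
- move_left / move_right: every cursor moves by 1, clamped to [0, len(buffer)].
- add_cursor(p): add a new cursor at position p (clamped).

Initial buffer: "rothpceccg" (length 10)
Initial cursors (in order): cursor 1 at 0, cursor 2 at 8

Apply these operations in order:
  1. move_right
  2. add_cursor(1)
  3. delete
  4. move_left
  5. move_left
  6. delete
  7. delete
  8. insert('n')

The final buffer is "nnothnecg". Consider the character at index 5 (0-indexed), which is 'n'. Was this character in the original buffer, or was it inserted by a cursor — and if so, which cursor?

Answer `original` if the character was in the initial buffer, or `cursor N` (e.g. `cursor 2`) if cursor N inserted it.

After op 1 (move_right): buffer="rothpceccg" (len 10), cursors c1@1 c2@9, authorship ..........
After op 2 (add_cursor(1)): buffer="rothpceccg" (len 10), cursors c1@1 c3@1 c2@9, authorship ..........
After op 3 (delete): buffer="othpcecg" (len 8), cursors c1@0 c3@0 c2@7, authorship ........
After op 4 (move_left): buffer="othpcecg" (len 8), cursors c1@0 c3@0 c2@6, authorship ........
After op 5 (move_left): buffer="othpcecg" (len 8), cursors c1@0 c3@0 c2@5, authorship ........
After op 6 (delete): buffer="othpecg" (len 7), cursors c1@0 c3@0 c2@4, authorship .......
After op 7 (delete): buffer="othecg" (len 6), cursors c1@0 c3@0 c2@3, authorship ......
After op 8 (insert('n')): buffer="nnothnecg" (len 9), cursors c1@2 c3@2 c2@6, authorship 13...2...
Authorship (.=original, N=cursor N): 1 3 . . . 2 . . .
Index 5: author = 2

Answer: cursor 2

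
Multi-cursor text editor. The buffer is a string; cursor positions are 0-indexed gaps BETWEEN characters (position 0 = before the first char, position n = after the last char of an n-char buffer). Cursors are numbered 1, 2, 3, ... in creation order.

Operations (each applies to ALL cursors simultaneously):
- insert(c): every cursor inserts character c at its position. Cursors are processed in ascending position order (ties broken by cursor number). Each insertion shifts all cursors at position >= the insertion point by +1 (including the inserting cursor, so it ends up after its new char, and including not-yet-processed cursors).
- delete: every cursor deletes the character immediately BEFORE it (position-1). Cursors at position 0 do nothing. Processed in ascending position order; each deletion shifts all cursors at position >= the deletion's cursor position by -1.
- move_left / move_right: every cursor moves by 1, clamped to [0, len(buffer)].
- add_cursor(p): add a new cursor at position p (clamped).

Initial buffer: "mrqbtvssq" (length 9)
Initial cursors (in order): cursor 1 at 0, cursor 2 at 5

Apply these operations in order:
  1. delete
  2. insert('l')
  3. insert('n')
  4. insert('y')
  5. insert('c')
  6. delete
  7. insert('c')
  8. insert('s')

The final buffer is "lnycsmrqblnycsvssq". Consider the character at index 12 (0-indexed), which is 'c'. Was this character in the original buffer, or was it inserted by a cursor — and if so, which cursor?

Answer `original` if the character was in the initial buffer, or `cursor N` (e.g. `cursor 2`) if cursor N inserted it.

After op 1 (delete): buffer="mrqbvssq" (len 8), cursors c1@0 c2@4, authorship ........
After op 2 (insert('l')): buffer="lmrqblvssq" (len 10), cursors c1@1 c2@6, authorship 1....2....
After op 3 (insert('n')): buffer="lnmrqblnvssq" (len 12), cursors c1@2 c2@8, authorship 11....22....
After op 4 (insert('y')): buffer="lnymrqblnyvssq" (len 14), cursors c1@3 c2@10, authorship 111....222....
After op 5 (insert('c')): buffer="lnycmrqblnycvssq" (len 16), cursors c1@4 c2@12, authorship 1111....2222....
After op 6 (delete): buffer="lnymrqblnyvssq" (len 14), cursors c1@3 c2@10, authorship 111....222....
After op 7 (insert('c')): buffer="lnycmrqblnycvssq" (len 16), cursors c1@4 c2@12, authorship 1111....2222....
After op 8 (insert('s')): buffer="lnycsmrqblnycsvssq" (len 18), cursors c1@5 c2@14, authorship 11111....22222....
Authorship (.=original, N=cursor N): 1 1 1 1 1 . . . . 2 2 2 2 2 . . . .
Index 12: author = 2

Answer: cursor 2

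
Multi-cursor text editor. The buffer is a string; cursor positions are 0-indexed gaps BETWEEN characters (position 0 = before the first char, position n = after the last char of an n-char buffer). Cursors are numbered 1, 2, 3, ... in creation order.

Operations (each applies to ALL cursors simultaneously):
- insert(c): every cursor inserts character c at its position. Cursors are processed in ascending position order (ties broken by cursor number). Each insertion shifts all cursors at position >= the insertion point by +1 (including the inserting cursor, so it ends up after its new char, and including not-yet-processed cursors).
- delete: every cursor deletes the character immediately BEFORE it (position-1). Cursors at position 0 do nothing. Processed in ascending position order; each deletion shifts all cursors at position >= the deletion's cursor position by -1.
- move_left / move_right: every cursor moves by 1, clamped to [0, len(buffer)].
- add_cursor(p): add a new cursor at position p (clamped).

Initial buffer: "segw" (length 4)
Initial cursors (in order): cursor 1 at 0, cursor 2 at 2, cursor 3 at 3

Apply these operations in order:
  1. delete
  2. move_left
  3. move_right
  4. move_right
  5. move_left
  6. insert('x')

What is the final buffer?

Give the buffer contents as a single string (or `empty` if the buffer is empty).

Answer: sxxxw

Derivation:
After op 1 (delete): buffer="sw" (len 2), cursors c1@0 c2@1 c3@1, authorship ..
After op 2 (move_left): buffer="sw" (len 2), cursors c1@0 c2@0 c3@0, authorship ..
After op 3 (move_right): buffer="sw" (len 2), cursors c1@1 c2@1 c3@1, authorship ..
After op 4 (move_right): buffer="sw" (len 2), cursors c1@2 c2@2 c3@2, authorship ..
After op 5 (move_left): buffer="sw" (len 2), cursors c1@1 c2@1 c3@1, authorship ..
After op 6 (insert('x')): buffer="sxxxw" (len 5), cursors c1@4 c2@4 c3@4, authorship .123.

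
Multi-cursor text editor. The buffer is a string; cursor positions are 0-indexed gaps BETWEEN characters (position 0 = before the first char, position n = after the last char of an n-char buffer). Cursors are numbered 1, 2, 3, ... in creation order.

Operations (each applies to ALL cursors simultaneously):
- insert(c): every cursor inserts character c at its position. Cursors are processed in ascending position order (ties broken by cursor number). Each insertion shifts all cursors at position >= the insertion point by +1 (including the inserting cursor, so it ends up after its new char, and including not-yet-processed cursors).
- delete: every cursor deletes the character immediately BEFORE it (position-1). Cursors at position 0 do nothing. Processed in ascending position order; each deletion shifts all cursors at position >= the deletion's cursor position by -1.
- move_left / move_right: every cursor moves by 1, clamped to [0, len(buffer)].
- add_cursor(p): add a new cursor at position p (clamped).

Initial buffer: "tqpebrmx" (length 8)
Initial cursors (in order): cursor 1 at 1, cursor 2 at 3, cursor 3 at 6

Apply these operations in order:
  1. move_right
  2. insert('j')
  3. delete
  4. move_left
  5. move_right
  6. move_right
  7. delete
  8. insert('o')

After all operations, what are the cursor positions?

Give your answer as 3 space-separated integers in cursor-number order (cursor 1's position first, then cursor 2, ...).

After op 1 (move_right): buffer="tqpebrmx" (len 8), cursors c1@2 c2@4 c3@7, authorship ........
After op 2 (insert('j')): buffer="tqjpejbrmjx" (len 11), cursors c1@3 c2@6 c3@10, authorship ..1..2...3.
After op 3 (delete): buffer="tqpebrmx" (len 8), cursors c1@2 c2@4 c3@7, authorship ........
After op 4 (move_left): buffer="tqpebrmx" (len 8), cursors c1@1 c2@3 c3@6, authorship ........
After op 5 (move_right): buffer="tqpebrmx" (len 8), cursors c1@2 c2@4 c3@7, authorship ........
After op 6 (move_right): buffer="tqpebrmx" (len 8), cursors c1@3 c2@5 c3@8, authorship ........
After op 7 (delete): buffer="tqerm" (len 5), cursors c1@2 c2@3 c3@5, authorship .....
After op 8 (insert('o')): buffer="tqoeormo" (len 8), cursors c1@3 c2@5 c3@8, authorship ..1.2..3

Answer: 3 5 8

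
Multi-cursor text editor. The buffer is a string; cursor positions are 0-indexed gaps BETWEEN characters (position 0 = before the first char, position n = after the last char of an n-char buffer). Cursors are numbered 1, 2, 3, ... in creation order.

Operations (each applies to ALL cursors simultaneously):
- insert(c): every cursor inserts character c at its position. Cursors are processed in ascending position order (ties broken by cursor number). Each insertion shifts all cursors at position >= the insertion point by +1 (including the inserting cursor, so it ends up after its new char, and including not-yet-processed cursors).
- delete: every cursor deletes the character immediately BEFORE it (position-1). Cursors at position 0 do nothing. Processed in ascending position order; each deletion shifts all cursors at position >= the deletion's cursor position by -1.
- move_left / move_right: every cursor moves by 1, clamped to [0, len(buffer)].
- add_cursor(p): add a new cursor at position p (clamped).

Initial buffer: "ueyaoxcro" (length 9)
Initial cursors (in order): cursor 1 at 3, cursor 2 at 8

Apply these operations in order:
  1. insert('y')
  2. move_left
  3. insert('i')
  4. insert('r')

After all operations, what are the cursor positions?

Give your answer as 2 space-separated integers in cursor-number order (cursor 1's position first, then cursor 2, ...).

Answer: 5 13

Derivation:
After op 1 (insert('y')): buffer="ueyyaoxcryo" (len 11), cursors c1@4 c2@10, authorship ...1.....2.
After op 2 (move_left): buffer="ueyyaoxcryo" (len 11), cursors c1@3 c2@9, authorship ...1.....2.
After op 3 (insert('i')): buffer="ueyiyaoxcriyo" (len 13), cursors c1@4 c2@11, authorship ...11.....22.
After op 4 (insert('r')): buffer="ueyiryaoxcriryo" (len 15), cursors c1@5 c2@13, authorship ...111.....222.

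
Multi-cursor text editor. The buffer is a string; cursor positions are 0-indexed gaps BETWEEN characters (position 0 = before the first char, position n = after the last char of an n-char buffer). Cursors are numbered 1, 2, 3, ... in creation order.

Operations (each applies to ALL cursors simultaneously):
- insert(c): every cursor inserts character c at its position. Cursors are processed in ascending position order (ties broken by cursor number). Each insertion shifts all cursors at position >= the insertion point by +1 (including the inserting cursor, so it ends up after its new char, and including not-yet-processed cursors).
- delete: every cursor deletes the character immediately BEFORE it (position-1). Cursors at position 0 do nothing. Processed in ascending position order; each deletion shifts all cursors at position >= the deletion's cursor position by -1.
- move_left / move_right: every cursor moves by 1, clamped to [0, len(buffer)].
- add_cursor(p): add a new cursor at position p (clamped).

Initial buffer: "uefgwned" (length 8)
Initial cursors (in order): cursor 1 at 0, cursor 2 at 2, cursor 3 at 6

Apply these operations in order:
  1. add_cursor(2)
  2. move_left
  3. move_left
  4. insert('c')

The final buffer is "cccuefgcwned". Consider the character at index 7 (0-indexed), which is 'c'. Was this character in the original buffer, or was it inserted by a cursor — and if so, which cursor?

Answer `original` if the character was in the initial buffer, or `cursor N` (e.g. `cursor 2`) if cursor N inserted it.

Answer: cursor 3

Derivation:
After op 1 (add_cursor(2)): buffer="uefgwned" (len 8), cursors c1@0 c2@2 c4@2 c3@6, authorship ........
After op 2 (move_left): buffer="uefgwned" (len 8), cursors c1@0 c2@1 c4@1 c3@5, authorship ........
After op 3 (move_left): buffer="uefgwned" (len 8), cursors c1@0 c2@0 c4@0 c3@4, authorship ........
After op 4 (insert('c')): buffer="cccuefgcwned" (len 12), cursors c1@3 c2@3 c4@3 c3@8, authorship 124....3....
Authorship (.=original, N=cursor N): 1 2 4 . . . . 3 . . . .
Index 7: author = 3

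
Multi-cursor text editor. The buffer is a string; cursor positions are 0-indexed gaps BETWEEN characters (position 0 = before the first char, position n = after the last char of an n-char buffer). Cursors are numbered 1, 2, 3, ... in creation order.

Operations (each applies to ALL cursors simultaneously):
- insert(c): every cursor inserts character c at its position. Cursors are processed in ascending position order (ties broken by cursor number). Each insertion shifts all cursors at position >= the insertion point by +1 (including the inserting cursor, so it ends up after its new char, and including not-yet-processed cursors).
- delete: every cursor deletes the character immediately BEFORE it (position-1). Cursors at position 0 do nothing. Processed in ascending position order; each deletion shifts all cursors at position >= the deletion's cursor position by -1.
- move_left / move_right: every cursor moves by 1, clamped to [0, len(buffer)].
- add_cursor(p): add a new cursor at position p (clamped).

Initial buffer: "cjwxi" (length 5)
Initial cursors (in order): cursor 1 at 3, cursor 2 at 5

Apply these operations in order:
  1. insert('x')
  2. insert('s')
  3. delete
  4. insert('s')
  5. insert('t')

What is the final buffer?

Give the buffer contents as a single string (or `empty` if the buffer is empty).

After op 1 (insert('x')): buffer="cjwxxix" (len 7), cursors c1@4 c2@7, authorship ...1..2
After op 2 (insert('s')): buffer="cjwxsxixs" (len 9), cursors c1@5 c2@9, authorship ...11..22
After op 3 (delete): buffer="cjwxxix" (len 7), cursors c1@4 c2@7, authorship ...1..2
After op 4 (insert('s')): buffer="cjwxsxixs" (len 9), cursors c1@5 c2@9, authorship ...11..22
After op 5 (insert('t')): buffer="cjwxstxixst" (len 11), cursors c1@6 c2@11, authorship ...111..222

Answer: cjwxstxixst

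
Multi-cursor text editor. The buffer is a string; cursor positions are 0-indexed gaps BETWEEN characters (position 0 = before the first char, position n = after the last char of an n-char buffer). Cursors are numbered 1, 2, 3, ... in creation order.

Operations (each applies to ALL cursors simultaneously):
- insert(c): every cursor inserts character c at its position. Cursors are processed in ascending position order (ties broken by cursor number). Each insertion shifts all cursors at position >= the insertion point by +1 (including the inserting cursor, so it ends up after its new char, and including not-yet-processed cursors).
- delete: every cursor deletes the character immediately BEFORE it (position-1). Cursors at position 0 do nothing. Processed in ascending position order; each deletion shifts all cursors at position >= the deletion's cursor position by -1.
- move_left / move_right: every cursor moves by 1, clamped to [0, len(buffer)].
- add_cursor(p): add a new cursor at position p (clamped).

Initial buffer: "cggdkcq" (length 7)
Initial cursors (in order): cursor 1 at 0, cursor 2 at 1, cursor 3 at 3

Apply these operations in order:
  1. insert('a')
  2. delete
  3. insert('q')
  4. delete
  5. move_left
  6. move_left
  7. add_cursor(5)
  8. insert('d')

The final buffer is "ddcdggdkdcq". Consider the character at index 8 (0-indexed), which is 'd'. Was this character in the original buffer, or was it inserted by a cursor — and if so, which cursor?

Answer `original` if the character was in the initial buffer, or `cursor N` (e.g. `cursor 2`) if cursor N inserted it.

After op 1 (insert('a')): buffer="acaggadkcq" (len 10), cursors c1@1 c2@3 c3@6, authorship 1.2..3....
After op 2 (delete): buffer="cggdkcq" (len 7), cursors c1@0 c2@1 c3@3, authorship .......
After op 3 (insert('q')): buffer="qcqggqdkcq" (len 10), cursors c1@1 c2@3 c3@6, authorship 1.2..3....
After op 4 (delete): buffer="cggdkcq" (len 7), cursors c1@0 c2@1 c3@3, authorship .......
After op 5 (move_left): buffer="cggdkcq" (len 7), cursors c1@0 c2@0 c3@2, authorship .......
After op 6 (move_left): buffer="cggdkcq" (len 7), cursors c1@0 c2@0 c3@1, authorship .......
After op 7 (add_cursor(5)): buffer="cggdkcq" (len 7), cursors c1@0 c2@0 c3@1 c4@5, authorship .......
After op 8 (insert('d')): buffer="ddcdggdkdcq" (len 11), cursors c1@2 c2@2 c3@4 c4@9, authorship 12.3....4..
Authorship (.=original, N=cursor N): 1 2 . 3 . . . . 4 . .
Index 8: author = 4

Answer: cursor 4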